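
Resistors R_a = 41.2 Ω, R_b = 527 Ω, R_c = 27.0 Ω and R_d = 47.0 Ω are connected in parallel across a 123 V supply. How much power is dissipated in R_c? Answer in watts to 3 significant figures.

560 W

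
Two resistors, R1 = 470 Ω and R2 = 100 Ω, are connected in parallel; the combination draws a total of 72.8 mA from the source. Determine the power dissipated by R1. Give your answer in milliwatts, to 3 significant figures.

Only the total current is stated, so first find the parallel equivalent to get the voltage across the combination.
1/R_eq = 1/470 + 1/100 ⇒ R_eq = 82.46 Ω
V = I_total × R_eq = 0.07280 × 82.46 = 6.003 V
P_R1 = V² / R1 = (6.003)² / 470 = 0.07667 W

76.7 mW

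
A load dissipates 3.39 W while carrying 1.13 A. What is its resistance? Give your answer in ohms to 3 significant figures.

2.65 Ω

The two known quantities fix the third via R = P / I².
R = 3.39 / (1.130)² = 2.655 Ω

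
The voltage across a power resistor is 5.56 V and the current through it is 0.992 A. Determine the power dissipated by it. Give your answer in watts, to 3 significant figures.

Both the voltage across and the current through the element are known, so P = V I applies directly.
P = 5.56 V × 0.9920 A = 5.516 W

5.52 W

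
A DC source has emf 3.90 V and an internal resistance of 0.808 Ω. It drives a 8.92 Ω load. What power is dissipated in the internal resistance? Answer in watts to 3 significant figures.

0.130 W

Internal loss is I²r, with I set by the total series resistance r+R.
I = ε / (r + R) = 3.90 / (0.808 + 8.92) = 0.4009 A
P_int = I² r = (0.4009)² × 0.808 = 0.1299 W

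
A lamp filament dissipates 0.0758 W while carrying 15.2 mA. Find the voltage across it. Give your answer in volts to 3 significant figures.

4.99 V

Rearranging the power relation for the two known quantities gives V = P / I.
V = 0.0758 / 0.01520 = 4.987 V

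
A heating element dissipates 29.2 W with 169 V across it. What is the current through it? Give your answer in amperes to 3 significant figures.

0.173 A

From P = V I = I²R = V²/R, with the two given quantities we get I = P / V.
I = 29.2 / 169 = 0.1728 A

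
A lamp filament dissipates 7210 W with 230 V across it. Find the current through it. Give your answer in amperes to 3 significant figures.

31.3 A

Inverting the appropriate power form: I = P / V.
I = 7210 / 230 = 31.35 A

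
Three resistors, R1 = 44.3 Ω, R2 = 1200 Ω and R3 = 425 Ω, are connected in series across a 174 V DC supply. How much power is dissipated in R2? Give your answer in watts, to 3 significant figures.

Since the resistors are in series they all carry the loop current I = V/R_total; the power in any one is I²R.
R_total = 44.3 + 1200 + 425 = 1669 Ω
I = V / R_total = 174 / 1669 = 0.1042 A
P_R2 = I² × R2 = (0.1042)² × 1200 = 13.04 W

13.0 W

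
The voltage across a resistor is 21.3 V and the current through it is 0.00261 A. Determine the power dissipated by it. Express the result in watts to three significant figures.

With V and I both given, power follows immediately from P = V I.
P = 21.3 V × 0.002610 A = 0.05559 W

0.0556 W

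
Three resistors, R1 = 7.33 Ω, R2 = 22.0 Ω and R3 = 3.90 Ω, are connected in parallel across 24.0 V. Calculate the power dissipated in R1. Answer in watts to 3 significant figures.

78.6 W

Every branch has 24.0 V across it, so for R1 the power is simply V²/R.
P_R1 = V² / R1 = (24.0)² / 7.33 Ω = 78.58 W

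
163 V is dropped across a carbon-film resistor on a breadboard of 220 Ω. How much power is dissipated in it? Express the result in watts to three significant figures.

Voltage and resistance are given, so P = V²/R is the one-step route.
P = (163 V)² / 220 Ω = 120.8 W

121 W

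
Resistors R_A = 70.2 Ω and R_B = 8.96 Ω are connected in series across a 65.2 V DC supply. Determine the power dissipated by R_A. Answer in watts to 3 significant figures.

47.6 W

Every series element carries the same I. Get I from the total resistance, then P = I² × R_A.
R_total = 70.2 + 8.96 = 79.16 Ω
I = V / R_total = 65.2 / 79.16 = 0.8236 A
P_R_A = I² × R_A = (0.8236)² × 70.2 = 47.62 W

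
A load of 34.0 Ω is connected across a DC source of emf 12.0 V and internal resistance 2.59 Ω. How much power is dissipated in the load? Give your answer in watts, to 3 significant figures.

The internal resistance and the load are in series, so the same I flows through both; get I from ε/(r+R), then I²R for the load.
I = ε / (r + R) = 12.0 / (2.59 + 34.0) = 0.3280 A
P_load = I² R = (0.3280)² × 34.0 = 3.657 W

3.66 W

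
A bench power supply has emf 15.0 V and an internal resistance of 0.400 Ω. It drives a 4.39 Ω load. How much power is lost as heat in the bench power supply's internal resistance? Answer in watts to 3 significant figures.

r is in series with the load, so it carries the full circuit current — the loss in it is I²r.
I = ε / (r + R) = 15.0 / (0.400 + 4.39) = 3.132 A
P_int = I² r = (3.132)² × 0.400 = 3.923 W

3.92 W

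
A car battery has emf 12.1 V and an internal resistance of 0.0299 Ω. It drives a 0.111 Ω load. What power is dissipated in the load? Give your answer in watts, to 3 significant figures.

819 W

Load and internal resistance form a series loop — compute the loop current, then the load power via I²R.
I = ε / (r + R) = 12.1 / (0.0299 + 0.111) = 85.88 A
P_load = I² R = (85.88)² × 0.111 = 818.6 W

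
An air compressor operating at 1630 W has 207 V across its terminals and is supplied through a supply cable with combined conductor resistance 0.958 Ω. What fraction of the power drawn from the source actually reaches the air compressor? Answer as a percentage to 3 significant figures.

I = P / V = 1630 / 207 = 7.874 A through the supply cable.
P_line = I² R_line = (7.874)² × 0.958 = 59.40 W
P_source = P_load + P_line = 1630 + 59.40 = 1689 W
η = P_load / P_source = 1630 / 1689 = 0.9648

96.5 %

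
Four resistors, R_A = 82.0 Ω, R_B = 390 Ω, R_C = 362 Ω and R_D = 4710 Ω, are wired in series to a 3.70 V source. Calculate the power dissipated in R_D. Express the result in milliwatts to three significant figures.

Since the resistors are in series they all carry the loop current I = V/R_total; the power in any one is I²R.
R_total = 82.0 + 390 + 362 + 4710 = 5544 Ω
I = V / R_total = 3.70 / 5544 = 0.0006674 A
P_R_D = I² × R_D = (0.0006674)² × 4710 = 0.002098 W

2.10 mW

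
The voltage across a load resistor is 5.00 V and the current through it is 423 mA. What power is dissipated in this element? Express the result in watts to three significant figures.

2.11 W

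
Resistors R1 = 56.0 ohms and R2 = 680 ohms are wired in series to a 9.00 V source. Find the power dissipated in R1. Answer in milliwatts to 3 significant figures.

8.37 mW

The current is common to all series resistors; compute it, then apply P = I²R for the target.
R_total = 56.0 + 680 = 736.0 Ω
I = V / R_total = 9.00 / 736.0 = 0.01223 A
P_R1 = I² × R1 = (0.01223)² × 56.0 = 0.008374 W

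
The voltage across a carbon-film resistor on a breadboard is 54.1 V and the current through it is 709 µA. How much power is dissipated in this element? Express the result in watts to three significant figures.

Both the voltage across and the current through the element are known, so P = V I applies directly.
P = 54.1 V × 0.0007090 A = 0.03836 W

0.0384 W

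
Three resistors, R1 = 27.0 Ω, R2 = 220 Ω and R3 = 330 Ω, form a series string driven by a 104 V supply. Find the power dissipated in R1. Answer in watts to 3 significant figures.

0.877 W

Since the resistors are in series they all carry the loop current I = V/R_total; the power in any one is I²R.
R_total = 27.0 + 220 + 330 = 577.0 Ω
I = V / R_total = 104 / 577.0 = 0.1802 A
P_R1 = I² × R1 = (0.1802)² × 27.0 = 0.8772 W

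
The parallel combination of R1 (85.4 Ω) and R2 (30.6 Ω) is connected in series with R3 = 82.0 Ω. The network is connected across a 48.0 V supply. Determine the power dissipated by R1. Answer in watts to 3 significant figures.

1.25 W

Collapse the R1‖R2 pair into one equivalent R_p; then R_p and R3 form a series string.
R_p = (85.4×30.6)/(85.4+30.6) = 22.53 Ω
R_total = R_p + 82.0 = 22.53 + 82.0 = 104.5 Ω
I = V / R_total = 48.0 / 104.5 = 0.4592 A
Voltage across the parallel pair: V_p = I × R_p = 0.4592 × 22.53 = 10.34 V
R1 sits across V_p; its power is V_p²/R.
P_R1 = (10.34)² / 85.4 = 1.253 W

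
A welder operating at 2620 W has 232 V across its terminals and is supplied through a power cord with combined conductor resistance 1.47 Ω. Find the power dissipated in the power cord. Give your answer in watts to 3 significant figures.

187 W

Only the current and the line resistance are needed for the I²R loss.
I = P / V = 2620 / 232 = 11.29 A through the power cord.
P_line = I² R_line = (11.29)² × 1.47 = 187.5 W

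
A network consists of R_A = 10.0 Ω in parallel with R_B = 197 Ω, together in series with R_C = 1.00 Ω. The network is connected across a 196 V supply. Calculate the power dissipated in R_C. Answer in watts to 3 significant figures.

347 W

Combine R_A and R_B into their parallel equivalent first, reducing the network to two series resistors.
R_p = (10.0×197)/(10.0+197) = 9.517 Ω
R_total = R_p + 1.00 = 9.517 + 1.00 = 10.52 Ω
I = V / R_total = 196 / 10.52 = 18.64 A
R_C carries the full series current, so P = I²R.
P_R_C = (18.64)² × 1.00 = 347.3 W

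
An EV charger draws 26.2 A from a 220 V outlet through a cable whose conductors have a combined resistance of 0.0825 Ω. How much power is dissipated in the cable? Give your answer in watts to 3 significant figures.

Line loss is just I²R for the cable — we know both I and R_line directly.
The cable carries the full 26.2 A.
P_line = I² R_line = (26.20)² × 0.0825 = 56.63 W

56.6 W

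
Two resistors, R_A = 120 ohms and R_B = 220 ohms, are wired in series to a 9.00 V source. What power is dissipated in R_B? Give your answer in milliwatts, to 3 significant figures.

Every series element carries the same I. Get I from the total resistance, then P = I² × R_B.
R_total = 120 + 220 = 340.0 Ω
I = V / R_total = 9.00 / 340.0 = 0.02647 A
P_R_B = I² × R_B = (0.02647)² × 220 = 0.1542 W

154 mW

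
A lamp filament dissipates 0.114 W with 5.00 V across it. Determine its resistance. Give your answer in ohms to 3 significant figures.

219 Ω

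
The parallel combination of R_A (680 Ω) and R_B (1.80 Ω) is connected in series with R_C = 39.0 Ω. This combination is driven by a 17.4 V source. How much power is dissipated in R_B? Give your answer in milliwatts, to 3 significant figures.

Reduce the parallel combination to a single R_p; the circuit then becomes R_p in series with the remaining resistor.
R_p = (680×1.80)/(680+1.80) = 1.795 Ω
R_total = R_p + 39.0 = 1.795 + 39.0 = 40.80 Ω
I = V / R_total = 17.4 / 40.80 = 0.4265 A
Voltage across the parallel pair: V_p = I × R_p = 0.4265 × 1.795 = 0.7657 V
R_B has V_p across it, so P = V_p²/R_B.
P_R_B = (0.7657)² / 1.80 = 0.3257 W

326 mW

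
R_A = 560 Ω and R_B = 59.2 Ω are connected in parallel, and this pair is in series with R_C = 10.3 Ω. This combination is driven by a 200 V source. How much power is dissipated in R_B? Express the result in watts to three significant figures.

475 W

Reduce the parallel combination to a single R_p; the circuit then becomes R_p in series with the remaining resistor.
R_p = (560×59.2)/(560+59.2) = 53.54 Ω
R_total = R_p + 10.3 = 53.54 + 10.3 = 63.84 Ω
I = V / R_total = 200 / 63.84 = 3.133 A
Voltage across the parallel pair: V_p = I × R_p = 3.133 × 53.54 = 167.7 V
R_B sits across V_p; its power is V_p²/R.
P_R_B = (167.7)² / 59.2 = 475.2 W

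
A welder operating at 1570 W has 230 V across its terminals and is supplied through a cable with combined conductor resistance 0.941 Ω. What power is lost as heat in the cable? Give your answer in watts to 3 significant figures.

43.8 W

The cable and load are in series, so the same current flows in both; the loss is I²R_line.
I = P / V = 1570 / 230 = 6.826 A through the cable.
P_line = I² R_line = (6.826)² × 0.941 = 43.85 W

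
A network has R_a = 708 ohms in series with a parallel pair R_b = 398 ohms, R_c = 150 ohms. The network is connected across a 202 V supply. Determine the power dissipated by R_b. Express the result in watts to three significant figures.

Replace R_b and R_c with their parallel equivalent so the circuit becomes R_a in series with R_p.
R_p = (398×150)/(398+150) = 108.9 Ω
R_total = 708 + 108.9 = 816.9 Ω
I = V / R_total = 202 / 816.9 = 0.2473 A
Voltage across the parallel pair: V_p = I × R_p = 0.2473 × 108.9 = 26.94 V
R_b sees V_p directly, so P = V_p² / R_b.
P_R_b = (26.94)² / 398 = 1.823 W

1.82 W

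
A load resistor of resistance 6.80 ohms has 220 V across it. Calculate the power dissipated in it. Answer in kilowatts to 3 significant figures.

We know the drop across the element and its resistance — P = V²/R, one step.
P = (220 V)² / 6.80 Ω = 7118 W

7.12 kW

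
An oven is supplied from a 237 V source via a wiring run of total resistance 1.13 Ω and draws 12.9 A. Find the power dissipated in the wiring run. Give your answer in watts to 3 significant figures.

188 W

The wiring run and load are in series, so the same current flows in both; the loss is I²R_line.
The wiring run carries the full 12.9 A.
P_line = I² R_line = (12.90)² × 1.13 = 188.0 W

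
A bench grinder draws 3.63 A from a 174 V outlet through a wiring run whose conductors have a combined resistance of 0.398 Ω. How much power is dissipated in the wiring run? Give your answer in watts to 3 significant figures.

5.24 W

Only the current and the line resistance are needed for the I²R loss.
The wiring run carries the full 3.63 A.
P_line = I² R_line = (3.630)² × 0.398 = 5.244 W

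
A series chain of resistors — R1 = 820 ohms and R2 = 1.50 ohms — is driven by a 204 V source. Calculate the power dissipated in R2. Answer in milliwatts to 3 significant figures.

92.5 mW

The current is common to all series resistors; compute it, then apply P = I²R for the target.
R_total = 820 + 1.50 = 821.5 Ω
I = V / R_total = 204 / 821.5 = 0.2483 A
P_R2 = I² × R2 = (0.2483)² × 1.50 = 0.09250 W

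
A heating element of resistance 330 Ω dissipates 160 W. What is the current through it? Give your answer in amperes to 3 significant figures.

From P = V I = I²R = V²/R, with the two given quantities we get I = √(P / R).
I = √(160 / 330) = 0.6963 A

0.696 A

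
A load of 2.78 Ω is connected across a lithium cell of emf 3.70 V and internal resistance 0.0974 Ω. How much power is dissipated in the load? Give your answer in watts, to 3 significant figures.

4.60 W

Find the circuit current first, then P = I²R for the load (series elements share I).
I = ε / (r + R) = 3.70 / (0.0974 + 2.78) = 1.286 A
P_load = I² R = (1.286)² × 2.78 = 4.597 W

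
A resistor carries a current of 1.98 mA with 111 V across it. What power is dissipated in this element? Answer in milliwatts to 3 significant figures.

220 mW

Since both terminal voltage and current are stated, P = V I gives the power in one step.
P = 111 V × 0.001980 A = 0.2198 W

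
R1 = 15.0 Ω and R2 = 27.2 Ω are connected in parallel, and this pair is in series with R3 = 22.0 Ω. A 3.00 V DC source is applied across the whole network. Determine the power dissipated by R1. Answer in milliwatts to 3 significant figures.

55.9 mW

First find R_p for the parallel pair, then treat R_p + R3 as a series loop.
R_p = (15.0×27.2)/(15.0+27.2) = 9.668 Ω
R_total = R_p + 22.0 = 9.668 + 22.0 = 31.67 Ω
I = V / R_total = 3.00 / 31.67 = 0.09473 A
Voltage across the parallel pair: V_p = I × R_p = 0.09473 × 9.668 = 0.9159 V
Use P = V²/R for R1 with V = V_p.
P_R1 = (0.9159)² / 15.0 = 0.05592 W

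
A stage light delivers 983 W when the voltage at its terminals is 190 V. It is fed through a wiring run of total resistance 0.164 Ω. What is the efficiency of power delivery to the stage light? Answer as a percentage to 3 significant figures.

I = P / V = 983 / 190 = 5.174 A through the wiring run.
P_line = I² R_line = (5.174)² × 0.164 = 4.390 W
P_source = P_load + P_line = 983.0 + 4.390 = 987.4 W
η = P_load / P_source = 983.0 / 987.4 = 0.9956

99.6 %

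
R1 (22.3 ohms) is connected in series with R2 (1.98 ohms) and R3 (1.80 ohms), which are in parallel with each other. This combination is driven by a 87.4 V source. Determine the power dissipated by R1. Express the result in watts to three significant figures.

315 W

First combine the parallel branches into one equivalent R_p, then R1 + R_p is a series pair.
R_p = (1.98×1.80)/(1.98+1.80) = 0.9429 Ω
R_total = 22.3 + 0.9429 = 23.24 Ω
I = V / R_total = 87.4 / 23.24 = 3.760 A
R1 carries the full series current, so P = I²R.
P_R1 = (3.760)² × 22.3 = 315.3 W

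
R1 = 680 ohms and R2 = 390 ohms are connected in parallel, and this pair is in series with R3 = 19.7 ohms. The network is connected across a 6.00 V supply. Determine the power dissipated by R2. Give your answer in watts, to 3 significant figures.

0.0792 W

Collapse the R1‖R2 pair into one equivalent R_p; then R_p and R3 form a series string.
R_p = (680×390)/(680+390) = 247.9 Ω
R_total = R_p + 19.7 = 247.9 + 19.7 = 267.6 Ω
I = V / R_total = 6.00 / 267.6 = 0.02243 A
Voltage across the parallel pair: V_p = I × R_p = 0.02243 × 247.9 = 5.558 V
Use P = V²/R for R2 with V = V_p.
P_R2 = (5.558)² / 390 = 0.07921 W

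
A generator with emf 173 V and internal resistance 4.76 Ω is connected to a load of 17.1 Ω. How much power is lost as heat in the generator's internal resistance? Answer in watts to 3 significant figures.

298 W

Internal loss is I²r, with I set by the total series resistance r+R.
I = ε / (r + R) = 173 / (4.76 + 17.1) = 7.914 A
P_int = I² r = (7.914)² × 4.76 = 298.1 W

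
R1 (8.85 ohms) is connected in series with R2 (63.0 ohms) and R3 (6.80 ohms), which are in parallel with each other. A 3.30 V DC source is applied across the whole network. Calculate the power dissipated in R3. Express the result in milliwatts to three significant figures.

269 mW

Replace R2 and R3 with their parallel equivalent so the circuit becomes R1 in series with R_p.
R_p = (63.0×6.80)/(63.0+6.80) = 6.138 Ω
R_total = 8.85 + 6.138 = 14.99 Ω
I = V / R_total = 3.30 / 14.99 = 0.2202 A
Voltage across the parallel pair: V_p = I × R_p = 0.2202 × 6.138 = 1.351 V
R3 is across V_p, so use P = V²/R for that branch.
P_R3 = (1.351)² / 6.80 = 0.2686 W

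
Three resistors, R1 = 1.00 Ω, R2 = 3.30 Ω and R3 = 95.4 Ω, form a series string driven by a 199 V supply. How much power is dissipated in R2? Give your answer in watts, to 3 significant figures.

13.1 W

Series elements share the same current, so find I first, then use P = I²R.
R_total = 1.00 + 3.30 + 95.4 = 99.70 Ω
I = V / R_total = 199 / 99.70 = 1.996 A
P_R2 = I² × R2 = (1.996)² × 3.30 = 13.15 W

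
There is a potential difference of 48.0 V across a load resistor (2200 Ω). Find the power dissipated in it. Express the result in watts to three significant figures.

V and R are stated; P = V²/R avoids computing the current.
P = (48.0 V)² / 2200 Ω = 1.047 W

1.05 W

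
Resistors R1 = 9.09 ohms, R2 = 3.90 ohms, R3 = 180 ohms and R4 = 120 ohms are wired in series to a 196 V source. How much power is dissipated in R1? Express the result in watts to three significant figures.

Series elements share the same current, so find I first, then use P = I²R.
R_total = 9.09 + 3.90 + 180 + 120 = 313.0 Ω
I = V / R_total = 196 / 313.0 = 0.6262 A
P_R1 = I² × R1 = (0.6262)² × 9.09 = 3.565 W

3.56 W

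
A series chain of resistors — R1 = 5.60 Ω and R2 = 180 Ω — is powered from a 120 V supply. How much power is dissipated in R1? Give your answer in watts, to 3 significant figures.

Every series element carries the same I. Get I from the total resistance, then P = I² × R1.
R_total = 5.60 + 180 = 185.6 Ω
I = V / R_total = 120 / 185.6 = 0.6466 A
P_R1 = I² × R1 = (0.6466)² × 5.60 = 2.341 W

2.34 W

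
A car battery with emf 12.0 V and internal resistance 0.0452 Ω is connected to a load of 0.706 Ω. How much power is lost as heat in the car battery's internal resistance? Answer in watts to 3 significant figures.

11.5 W

r is in series with the load, so it carries the full circuit current — the loss in it is I²r.
I = ε / (r + R) = 12.0 / (0.0452 + 0.706) = 15.97 A
P_int = I² r = (15.97)² × 0.0452 = 11.53 W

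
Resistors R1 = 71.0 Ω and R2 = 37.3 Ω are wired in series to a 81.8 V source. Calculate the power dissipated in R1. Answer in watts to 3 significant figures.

Since the resistors are in series they all carry the loop current I = V/R_total; the power in any one is I²R.
R_total = 71.0 + 37.3 = 108.3 Ω
I = V / R_total = 81.8 / 108.3 = 0.7553 A
P_R1 = I² × R1 = (0.7553)² × 71.0 = 40.50 W

40.5 W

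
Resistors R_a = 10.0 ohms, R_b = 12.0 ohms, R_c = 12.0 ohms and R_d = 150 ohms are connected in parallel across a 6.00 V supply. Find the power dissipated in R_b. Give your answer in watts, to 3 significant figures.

Every branch has 6.00 V across it, so for R_b the power is simply V²/R.
P_R_b = V² / R_b = (6.00)² / 12.0 Ω = 3.000 W

3.00 W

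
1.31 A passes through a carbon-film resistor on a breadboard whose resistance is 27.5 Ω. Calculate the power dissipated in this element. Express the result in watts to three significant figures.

47.2 W

The current through and the resistance of the element are both given; use P = I²R.
P = (1.310 A)² × 27.5 Ω = 47.19 W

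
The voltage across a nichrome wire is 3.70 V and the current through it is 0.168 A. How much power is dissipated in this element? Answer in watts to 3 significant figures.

0.622 W

Both the voltage across and the current through the element are known, so P = V I applies directly.
P = 3.70 V × 0.1680 A = 0.6216 W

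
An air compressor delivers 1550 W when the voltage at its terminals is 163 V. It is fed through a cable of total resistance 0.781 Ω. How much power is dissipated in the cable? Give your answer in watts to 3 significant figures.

70.6 W

The cable and load are in series, so the same current flows in both; the loss is I²R_line.
I = P / V = 1550 / 163 = 9.509 A through the cable.
P_line = I² R_line = (9.509)² × 0.781 = 70.62 W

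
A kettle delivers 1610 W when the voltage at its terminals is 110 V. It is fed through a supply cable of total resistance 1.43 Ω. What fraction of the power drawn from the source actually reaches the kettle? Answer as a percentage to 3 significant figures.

84.0 %

I = P / V = 1610 / 110 = 14.64 A through the supply cable.
P_line = I² R_line = (14.64)² × 1.43 = 306.3 W
P_source = P_load + P_line = 1610 + 306.3 = 1916 W
η = P_load / P_source = 1610 / 1916 = 0.8401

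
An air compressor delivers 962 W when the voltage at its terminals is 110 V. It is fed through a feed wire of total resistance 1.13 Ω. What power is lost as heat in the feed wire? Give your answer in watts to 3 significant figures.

86.4 W

The feed wire and load are in series, so the same current flows in both; the loss is I²R_line.
I = P / V = 962 / 110 = 8.745 A through the feed wire.
P_line = I² R_line = (8.745)² × 1.13 = 86.43 W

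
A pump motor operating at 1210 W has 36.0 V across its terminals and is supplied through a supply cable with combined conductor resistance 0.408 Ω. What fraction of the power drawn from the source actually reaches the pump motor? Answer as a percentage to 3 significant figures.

72.4 %

I = P / V = 1210 / 36.0 = 33.61 A through the supply cable.
P_line = I² R_line = (33.61)² × 0.408 = 460.9 W
P_source = P_load + P_line = 1210 + 460.9 = 1671 W
η = P_load / P_source = 1210 / 1671 = 0.7242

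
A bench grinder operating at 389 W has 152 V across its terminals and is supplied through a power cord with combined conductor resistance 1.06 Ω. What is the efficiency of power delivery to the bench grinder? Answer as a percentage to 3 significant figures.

98.2 %

I = P / V = 389 / 152 = 2.559 A through the power cord.
P_line = I² R_line = (2.559)² × 1.06 = 6.943 W
P_source = P_load + P_line = 389.0 + 6.943 = 395.9 W
η = P_load / P_source = 389.0 / 395.9 = 0.9825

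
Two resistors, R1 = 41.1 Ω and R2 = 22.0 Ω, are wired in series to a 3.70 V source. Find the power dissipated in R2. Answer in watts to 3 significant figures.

0.0756 W

Since the resistors are in series they all carry the loop current I = V/R_total; the power in any one is I²R.
R_total = 41.1 + 22.0 = 63.10 Ω
I = V / R_total = 3.70 / 63.10 = 0.05864 A
P_R2 = I² × R2 = (0.05864)² × 22.0 = 0.07564 W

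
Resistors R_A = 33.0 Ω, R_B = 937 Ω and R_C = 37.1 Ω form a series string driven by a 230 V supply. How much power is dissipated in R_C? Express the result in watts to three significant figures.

1.94 W

Every series element carries the same I. Get I from the total resistance, then P = I² × R_C.
R_total = 33.0 + 937 + 37.1 = 1007 Ω
I = V / R_total = 230 / 1007 = 0.2284 A
P_R_C = I² × R_C = (0.2284)² × 37.1 = 1.935 W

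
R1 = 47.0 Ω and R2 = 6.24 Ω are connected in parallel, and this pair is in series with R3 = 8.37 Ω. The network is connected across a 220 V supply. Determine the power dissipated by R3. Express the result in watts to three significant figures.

2100 W

Combine R1 and R2 into their parallel equivalent first, reducing the network to two series resistors.
R_p = (47.0×6.24)/(47.0+6.24) = 5.509 Ω
R_total = R_p + 8.37 = 5.509 + 8.37 = 13.88 Ω
I = V / R_total = 220 / 13.88 = 15.85 A
R3 is the series element, so its power is I²R.
P_R3 = (15.85)² × 8.37 = 2103 W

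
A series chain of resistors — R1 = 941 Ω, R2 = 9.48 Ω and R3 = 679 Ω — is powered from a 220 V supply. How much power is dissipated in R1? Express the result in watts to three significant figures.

17.2 W

The current is common to all series resistors; compute it, then apply P = I²R for the target.
R_total = 941 + 9.48 + 679 = 1629 Ω
I = V / R_total = 220 / 1629 = 0.1350 A
P_R1 = I² × R1 = (0.1350)² × 941 = 17.15 W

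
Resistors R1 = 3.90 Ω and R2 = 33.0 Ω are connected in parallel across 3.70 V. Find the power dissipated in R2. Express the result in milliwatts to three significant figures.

Parallel branches share the same voltage; P = V²/R gives the branch power in one step.
P_R2 = V² / R2 = (3.70)² / 33.0 Ω = 0.4148 W

415 mW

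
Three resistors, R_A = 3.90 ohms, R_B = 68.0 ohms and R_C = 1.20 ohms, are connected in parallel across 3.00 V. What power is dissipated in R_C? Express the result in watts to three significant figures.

7.50 W

The supply voltage appears across each parallel branch — just use P = V²/R_C.
P_R_C = V² / R_C = (3.00)² / 1.20 Ω = 7.500 W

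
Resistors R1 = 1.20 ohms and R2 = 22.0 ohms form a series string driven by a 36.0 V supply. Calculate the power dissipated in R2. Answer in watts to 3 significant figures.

Series elements share the same current, so find I first, then use P = I²R.
R_total = 1.20 + 22.0 = 23.20 Ω
I = V / R_total = 36.0 / 23.20 = 1.552 A
P_R2 = I² × R2 = (1.552)² × 22.0 = 52.97 W

53.0 W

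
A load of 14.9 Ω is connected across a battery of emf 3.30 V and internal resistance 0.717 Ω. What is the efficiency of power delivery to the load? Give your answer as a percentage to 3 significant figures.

η = P_load/(P_load+P_int) = I²R/(I²R+I²r) = R/(R+r) — the I² cancels for series elements.
η = R / (R + r) = 14.9 / (14.9 + 0.717) = 0.9541

95.4 %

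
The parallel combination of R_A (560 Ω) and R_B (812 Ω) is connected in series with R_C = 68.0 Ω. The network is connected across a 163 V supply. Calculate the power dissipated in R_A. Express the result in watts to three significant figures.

32.7 W

First find R_p for the parallel pair, then treat R_p + R_C as a series loop.
R_p = (560×812)/(560+812) = 331.4 Ω
R_total = R_p + 68.0 = 331.4 + 68.0 = 399.4 Ω
I = V / R_total = 163 / 399.4 = 0.4081 A
Voltage across the parallel pair: V_p = I × R_p = 0.4081 × 331.4 = 135.3 V
Use P = V²/R for R_A with V = V_p.
P_R_A = (135.3)² / 560 = 32.67 W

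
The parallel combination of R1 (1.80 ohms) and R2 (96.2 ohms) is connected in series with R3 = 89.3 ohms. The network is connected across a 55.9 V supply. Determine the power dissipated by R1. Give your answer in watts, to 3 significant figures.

Collapse the R1‖R2 pair into one equivalent R_p; then R_p and R3 form a series string.
R_p = (1.80×96.2)/(1.80+96.2) = 1.767 Ω
R_total = R_p + 89.3 = 1.767 + 89.3 = 91.07 Ω
I = V / R_total = 55.9 / 91.07 = 0.6138 A
Voltage across the parallel pair: V_p = I × R_p = 0.6138 × 1.767 = 1.085 V
R1 has V_p across it, so P = V_p²/R1.
P_R1 = (1.085)² / 1.80 = 0.6535 W

0.654 W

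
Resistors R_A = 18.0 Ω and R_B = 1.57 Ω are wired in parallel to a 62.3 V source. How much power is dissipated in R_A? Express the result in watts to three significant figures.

216 W

Each parallel branch sees the full supply voltage, so P = V²/R applies directly to the target branch.
P_R_A = V² / R_A = (62.3)² / 18.0 Ω = 215.6 W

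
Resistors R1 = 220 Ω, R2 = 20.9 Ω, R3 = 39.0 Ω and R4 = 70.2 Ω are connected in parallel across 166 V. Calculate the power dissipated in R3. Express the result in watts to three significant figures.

707 W

Parallel branches share the same voltage; P = V²/R gives the branch power in one step.
P_R3 = V² / R3 = (166)² / 39.0 Ω = 706.6 W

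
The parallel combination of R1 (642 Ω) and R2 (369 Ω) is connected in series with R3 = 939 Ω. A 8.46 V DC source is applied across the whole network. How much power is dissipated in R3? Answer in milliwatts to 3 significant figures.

48.8 mW

Reduce the parallel combination to a single R_p; the circuit then becomes R_p in series with the remaining resistor.
R_p = (642×369)/(642+369) = 234.3 Ω
R_total = R_p + 939 = 234.3 + 939 = 1173 Ω
I = V / R_total = 8.46 / 1173 = 0.007210 A
R3 is the series element, so its power is I²R.
P_R3 = (0.007210)² × 939 = 0.04882 W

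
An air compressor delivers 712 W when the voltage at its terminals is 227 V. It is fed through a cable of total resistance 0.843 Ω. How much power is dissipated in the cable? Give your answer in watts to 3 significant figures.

8.29 W

The cable is a series resistance carrying the load current; its dissipation is I²R_line.
I = P / V = 712 / 227 = 3.137 A through the cable.
P_line = I² R_line = (3.137)² × 0.843 = 8.293 W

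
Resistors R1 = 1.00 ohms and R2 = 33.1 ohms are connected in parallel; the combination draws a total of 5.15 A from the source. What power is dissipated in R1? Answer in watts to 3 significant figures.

Parallel branches share V, not I — compute V via R_eq, then use V²/R for the target branch.
1/R_eq = 1/1.00 + 1/33.1 ⇒ R_eq = 0.9707 Ω
V = I_total × R_eq = 5.150 × 0.9707 = 4.999 V
P_R1 = V² / R1 = (4.999)² / 1.00 = 24.99 W

25.0 W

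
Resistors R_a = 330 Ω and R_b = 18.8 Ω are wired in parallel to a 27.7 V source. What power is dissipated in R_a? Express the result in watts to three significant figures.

Parallel branches share the same voltage; P = V²/R gives the branch power in one step.
P_R_a = V² / R_a = (27.7)² / 330 Ω = 2.325 W

2.33 W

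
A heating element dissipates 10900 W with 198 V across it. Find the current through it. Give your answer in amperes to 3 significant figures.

55.1 A

Inverting the appropriate power form: I = P / V.
I = 10900 / 198 = 55.05 A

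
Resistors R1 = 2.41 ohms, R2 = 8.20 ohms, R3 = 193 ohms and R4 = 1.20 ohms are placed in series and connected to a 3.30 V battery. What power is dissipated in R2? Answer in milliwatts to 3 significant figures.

2.13 mW

Since the resistors are in series they all carry the loop current I = V/R_total; the power in any one is I²R.
R_total = 2.41 + 8.20 + 193 + 1.20 = 204.8 Ω
I = V / R_total = 3.30 / 204.8 = 0.01611 A
P_R2 = I² × R2 = (0.01611)² × 8.20 = 0.002129 W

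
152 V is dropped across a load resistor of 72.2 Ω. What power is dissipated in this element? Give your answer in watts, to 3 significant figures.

320 W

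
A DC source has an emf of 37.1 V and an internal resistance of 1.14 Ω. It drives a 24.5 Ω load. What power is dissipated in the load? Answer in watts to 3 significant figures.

With r and R in series, I = ε/(r+R); the load dissipates I²R.
I = ε / (r + R) = 37.1 / (1.14 + 24.5) = 1.447 A
P_load = I² R = (1.447)² × 24.5 = 51.30 W

51.3 W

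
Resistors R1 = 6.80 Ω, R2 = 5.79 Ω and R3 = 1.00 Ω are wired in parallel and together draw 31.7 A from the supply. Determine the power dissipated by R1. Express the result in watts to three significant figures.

The branches share the same voltage, but only the total current is given — find V from the equivalent resistance first.
1/R_eq = 1/6.80 + 1/5.79 + 1/1.00 ⇒ R_eq = 0.7577 Ω
V = I_total × R_eq = 31.70 × 0.7577 = 24.02 V
P_R1 = V² / R1 = (24.02)² / 6.80 = 84.84 W

84.8 W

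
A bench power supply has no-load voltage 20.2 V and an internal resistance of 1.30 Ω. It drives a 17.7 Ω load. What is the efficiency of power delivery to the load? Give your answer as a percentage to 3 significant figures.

The source delivers εI, of which I²R reaches the load and I²r is lost; since I is common, η = R/(R+r).
η = R / (R + r) = 17.7 / (17.7 + 1.30) = 0.9316

93.2 %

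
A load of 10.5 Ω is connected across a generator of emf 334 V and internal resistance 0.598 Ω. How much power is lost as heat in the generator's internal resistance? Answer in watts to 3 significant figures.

r is in series with the load, so it carries the full circuit current — the loss in it is I²r.
I = ε / (r + R) = 334 / (0.598 + 10.5) = 30.10 A
P_int = I² r = (30.10)² × 0.598 = 541.6 W

542 W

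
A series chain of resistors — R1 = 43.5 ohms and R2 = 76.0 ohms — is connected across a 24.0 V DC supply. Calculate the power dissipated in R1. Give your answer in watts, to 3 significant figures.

1.75 W

Every series element carries the same I. Get I from the total resistance, then P = I² × R1.
R_total = 43.5 + 76.0 = 119.5 Ω
I = V / R_total = 24.0 / 119.5 = 0.2008 A
P_R1 = I² × R1 = (0.2008)² × 43.5 = 1.755 W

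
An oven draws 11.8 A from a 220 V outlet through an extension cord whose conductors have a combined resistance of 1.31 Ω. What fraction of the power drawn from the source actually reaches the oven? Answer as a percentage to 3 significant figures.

93.0 %

The extension cord carries the full 11.8 A.
P_line = I² R_line = (11.80)² × 1.31 = 182.4 W
P_source = V I = 220 × 11.80 = 2596 W; P_load = 2414 W
η = P_load / P_source = 2414 / 2596 = 0.9297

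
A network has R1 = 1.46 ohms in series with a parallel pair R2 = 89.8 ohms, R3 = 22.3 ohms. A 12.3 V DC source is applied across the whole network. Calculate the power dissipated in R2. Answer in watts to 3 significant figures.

1.44 W

First combine the parallel branches into one equivalent R_p, then R1 + R_p is a series pair.
R_p = (89.8×22.3)/(89.8+22.3) = 17.86 Ω
R_total = 1.46 + 17.86 = 19.32 Ω
I = V / R_total = 12.3 / 19.32 = 0.6365 A
Voltage across the parallel pair: V_p = I × R_p = 0.6365 × 17.86 = 11.37 V
R2 is across V_p, so use P = V²/R for that branch.
P_R2 = (11.37)² / 89.8 = 1.440 W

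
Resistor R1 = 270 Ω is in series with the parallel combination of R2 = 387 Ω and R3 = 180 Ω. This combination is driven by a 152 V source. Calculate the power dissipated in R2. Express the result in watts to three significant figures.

Reduce the parallel pair to R_p first; the network is then a simple series string.
R_p = (387×180)/(387+180) = 122.9 Ω
R_total = 270 + 122.9 = 392.9 Ω
I = V / R_total = 152 / 392.9 = 0.3869 A
Voltage across the parallel pair: V_p = I × R_p = 0.3869 × 122.9 = 47.53 V
R2 is across V_p, so use P = V²/R for that branch.
P_R2 = (47.53)² / 387 = 5.839 W

5.84 W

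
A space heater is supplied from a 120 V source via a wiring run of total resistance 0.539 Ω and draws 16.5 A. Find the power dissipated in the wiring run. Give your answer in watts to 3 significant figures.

147 W

Only the current and the line resistance are needed for the I²R loss.
The wiring run carries the full 16.5 A.
P_line = I² R_line = (16.50)² × 0.539 = 146.7 W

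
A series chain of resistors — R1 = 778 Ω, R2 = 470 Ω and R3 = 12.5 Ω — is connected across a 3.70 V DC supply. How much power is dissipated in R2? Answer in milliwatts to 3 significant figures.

The current is common to all series resistors; compute it, then apply P = I²R for the target.
R_total = 778 + 470 + 12.5 = 1260 Ω
I = V / R_total = 3.70 / 1260 = 0.002935 A
P_R2 = I² × R2 = (0.002935)² × 470 = 0.004050 W

4.05 mW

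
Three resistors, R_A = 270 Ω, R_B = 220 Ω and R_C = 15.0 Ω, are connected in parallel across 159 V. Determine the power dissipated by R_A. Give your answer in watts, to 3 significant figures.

The supply voltage appears across each parallel branch — just use P = V²/R_A.
P_R_A = V² / R_A = (159)² / 270 Ω = 93.63 W

93.6 W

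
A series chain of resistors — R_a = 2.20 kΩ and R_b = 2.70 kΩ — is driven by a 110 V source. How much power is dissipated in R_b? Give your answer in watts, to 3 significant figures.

1.36 W

Since the resistors are in series they all carry the loop current I = V/R_total; the power in any one is I²R.
R_total = (2.20 + 2.70) kΩ = 4900 Ω
I = V / R_total = 110 / 4900 = 0.02245 A
P_R_b = I² × R_b = (0.02245)² × 2700 = 1.361 W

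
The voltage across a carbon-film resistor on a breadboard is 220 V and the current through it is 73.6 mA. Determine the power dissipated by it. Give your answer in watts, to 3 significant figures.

V and I are known directly — P = V I, no intermediate step needed.
P = 220 V × 0.07360 A = 16.19 W

16.2 W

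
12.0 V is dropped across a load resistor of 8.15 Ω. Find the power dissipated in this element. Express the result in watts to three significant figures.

V and R are stated; P = V²/R avoids computing the current.
P = (12.0 V)² / 8.15 Ω = 17.67 W

17.7 W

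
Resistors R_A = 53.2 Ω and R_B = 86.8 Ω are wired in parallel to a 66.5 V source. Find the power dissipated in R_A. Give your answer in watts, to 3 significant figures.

83.1 W

R_A sits directly across the source, so P = V²/R with V = 66.5 V.
P_R_A = V² / R_A = (66.5)² / 53.2 Ω = 83.12 W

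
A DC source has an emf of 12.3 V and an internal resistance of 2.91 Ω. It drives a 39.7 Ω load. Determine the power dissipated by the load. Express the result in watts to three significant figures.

The internal resistance and the load are in series, so the same I flows through both; get I from ε/(r+R), then I²R for the load.
I = ε / (r + R) = 12.3 / (2.91 + 39.7) = 0.2887 A
P_load = I² R = (0.2887)² × 39.7 = 3.308 W

3.31 W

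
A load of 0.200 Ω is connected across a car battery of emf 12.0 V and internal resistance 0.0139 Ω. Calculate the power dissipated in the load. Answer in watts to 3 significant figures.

629 W

The internal resistance and the load are in series, so the same I flows through both; get I from ε/(r+R), then I²R for the load.
I = ε / (r + R) = 12.0 / (0.0139 + 0.200) = 56.10 A
P_load = I² R = (56.10)² × 0.200 = 629.5 W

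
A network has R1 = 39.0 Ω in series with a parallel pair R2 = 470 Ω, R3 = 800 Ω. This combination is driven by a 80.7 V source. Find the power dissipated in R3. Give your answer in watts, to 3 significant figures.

Collapse R2‖R3 to a single equivalent, reducing the network to two series elements.
R_p = (470×800)/(470+800) = 296.1 Ω
R_total = 39.0 + 296.1 = 335.1 Ω
I = V / R_total = 80.7 / 335.1 = 0.2409 A
Voltage across the parallel pair: V_p = I × R_p = 0.2409 × 296.1 = 71.31 V
R3 is across V_p, so use P = V²/R for that branch.
P_R3 = (71.31)² / 800 = 6.356 W

6.36 W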